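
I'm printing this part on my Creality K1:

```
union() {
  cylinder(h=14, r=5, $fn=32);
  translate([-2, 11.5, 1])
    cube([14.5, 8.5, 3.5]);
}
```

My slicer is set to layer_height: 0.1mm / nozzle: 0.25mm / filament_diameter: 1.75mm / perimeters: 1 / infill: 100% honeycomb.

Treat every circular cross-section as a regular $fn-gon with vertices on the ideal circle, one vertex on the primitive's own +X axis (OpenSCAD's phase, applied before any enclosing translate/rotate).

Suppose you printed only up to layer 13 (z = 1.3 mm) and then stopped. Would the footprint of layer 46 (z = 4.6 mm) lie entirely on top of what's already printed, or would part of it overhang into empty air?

entirely on top

Compare the two slices. At z = 1.3: the cylinder: section is a regular 32-gon, circumradius r=5 (area = (32/2)·5.000²·sin(360°/32) = 78.04 mm²); the 14.5×8.5 cube at (-2, 11.5) contributes its full rectangle (area 123.25 mm²); Taking the union: the 2 present regions are separate (no shared area or edge), so areas and boundary lengths simply add and each stays a separate island — area = 201.29 mm². At z = 4.6: the cylinder: section is a regular 32-gon, circumradius r=5 (area = (32/2)·5.000²·sin(360°/32) = 78.04 mm²); the cube at (-2, 11.5) does not reach this height (z outside [1, 4.5]); Combining (union): only the r=5 cylinder is present, so the union is just that shape — area = 78.04 mm². Checking containment: the cross-section at z = 4.6 is a subset of the cross-section at z = 1.3.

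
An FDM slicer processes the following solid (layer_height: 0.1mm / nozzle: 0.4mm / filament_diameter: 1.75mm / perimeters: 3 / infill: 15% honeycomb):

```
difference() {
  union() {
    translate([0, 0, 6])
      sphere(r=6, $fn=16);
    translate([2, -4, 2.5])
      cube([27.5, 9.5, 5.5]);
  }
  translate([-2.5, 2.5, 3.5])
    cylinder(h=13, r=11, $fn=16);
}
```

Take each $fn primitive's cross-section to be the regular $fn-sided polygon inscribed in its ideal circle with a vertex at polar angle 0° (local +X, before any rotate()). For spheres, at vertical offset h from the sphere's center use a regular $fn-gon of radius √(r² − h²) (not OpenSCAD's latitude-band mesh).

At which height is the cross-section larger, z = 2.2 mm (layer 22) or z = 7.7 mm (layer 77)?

Layer 22 (z = 2.2): the sphere: section is a regular 16-gon, circumradius = √(r²−h²) = √(6²−3.8²) = 4.643 (area = (16/2)·4.643²·sin(360°/16) = 66.01 mm²); the cube at (2, -4) does not reach this height (z outside [2.5, 8]); Taking the union: only the r=6 sphere is present, so the union is just that shape — area = 66.01 mm²; the cylinder at (-2.5, 2.5) does not reach this height (z outside [3.5, 16.5]); Taking the first minus the rest: none of the subtracted shapes is present at this height, so the result so far is unchanged — area = 66.01 mm². So its area = 66.01 mm². Layer 77 (z = 7.7): the r=6 sphere slices to a regular 16-gon of circumradius 5.754 (√(r²−h²) with h=1.7 from center) (area = (16/2)·5.754²·sin(360°/16) = 101.37 mm²); the cube at (2, -4) (footprint 27.5×9.5) is included at this height (area 261.25 mm²); Taking the union: the regions partially overlap — summed areas 362.62 mm² minus the doubly-counted overlap 26.90 mm² gives 335.72 mm² — area = 335.72 mm²; the r=11 cylinder at (-2.5, 2.5) gives a regular 16-gon of circumradius 11 (constant along its height) (area = (16/2)·11.000²·sin(360°/16) = 370.44 mm²); Subtracting the remaining from the first: starting from the result so far (335.72 mm²), the r=11 cylinder at (-2.5, 2.5) partially overlaps it — only the 129.89 mm² overlap (of its 370.44 mm²) is removed, clipping the outline — area = 205.83 mm². So its area = 205.83 mm². Layer 77 is larger (205.83 vs 66.01 mm²).

layer 77 (z = 7.7 mm)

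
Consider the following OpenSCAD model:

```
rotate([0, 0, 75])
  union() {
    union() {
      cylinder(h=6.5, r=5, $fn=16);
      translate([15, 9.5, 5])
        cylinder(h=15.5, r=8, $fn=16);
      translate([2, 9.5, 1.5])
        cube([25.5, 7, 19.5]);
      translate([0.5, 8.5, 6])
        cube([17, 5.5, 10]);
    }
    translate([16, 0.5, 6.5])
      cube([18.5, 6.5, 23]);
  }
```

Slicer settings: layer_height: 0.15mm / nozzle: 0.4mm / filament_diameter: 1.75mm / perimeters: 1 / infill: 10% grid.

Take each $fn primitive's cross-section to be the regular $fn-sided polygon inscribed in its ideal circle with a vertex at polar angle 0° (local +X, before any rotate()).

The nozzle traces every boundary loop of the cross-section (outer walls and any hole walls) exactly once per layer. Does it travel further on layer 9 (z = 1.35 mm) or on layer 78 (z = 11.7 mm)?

Layer 9 (z = 1.35): the r=5 cylinder gives a regular 16-gon of circumradius 5 (constant along its height) (perimeter = 2·16·5.000·sin(180°/16) = 31.21 mm); the cylinder at (15, 9.5) is not intersected at this z (z outside [5, 20.5]); the cube at (2, 9.5) is not intersected at this z (z outside [1.5, 21]); the cube at (0.5, 8.5) does not reach this height (z outside [6, 16]); Merging all regions: only the r=5 cylinder is present, so the union is just that shape — boundary = 31.21 mm; the cube at (16, 0.5) is not intersected at this z (z outside [6.5, 29.5]); Merging all regions: only the result so far is present, so the union is just that shape — boundary = 31.21 mm; (whole slice rotated 75° about Z — lengths, areas and connectivity unchanged). So its perimeter = 31.21 mm. Layer 78 (z = 11.7): the cylinder does not reach this height (z outside [0, 6.5]); the r=8 cylinder at (15, 9.5) gives a regular 16-gon of circumradius 8 (constant along its height) (perimeter = 2·16·8.000·sin(180°/16) = 49.94 mm); the 25.5×7 cube at (2, 9.5) contributes its full rectangle (perimeter 65.00 mm); the 17×5.5 cube at (0.5, 8.5) contributes its full rectangle (perimeter 45.00 mm); Taking the union: the regions partially overlap (shared area 173.63 mm²), so the edge portions inside another operand are dropped and the merged outline is re-measured after clipping — boundary = 77.51 mm; the 18.5×6.5 cube at (16, 0.5) contributes its full rectangle (perimeter 50.00 mm); Combining (union): the regions partially overlap (shared area 24.20 mm²), so the edge portions inside another operand are dropped and the merged outline is re-measured after clipping — boundary = 106.79 mm; (whole slice rotated 75° about Z — lengths, areas and connectivity unchanged). So its perimeter = 106.79 mm. Layer 78 is larger (106.79 vs 31.21 mm).

layer 78 (z = 11.7 mm)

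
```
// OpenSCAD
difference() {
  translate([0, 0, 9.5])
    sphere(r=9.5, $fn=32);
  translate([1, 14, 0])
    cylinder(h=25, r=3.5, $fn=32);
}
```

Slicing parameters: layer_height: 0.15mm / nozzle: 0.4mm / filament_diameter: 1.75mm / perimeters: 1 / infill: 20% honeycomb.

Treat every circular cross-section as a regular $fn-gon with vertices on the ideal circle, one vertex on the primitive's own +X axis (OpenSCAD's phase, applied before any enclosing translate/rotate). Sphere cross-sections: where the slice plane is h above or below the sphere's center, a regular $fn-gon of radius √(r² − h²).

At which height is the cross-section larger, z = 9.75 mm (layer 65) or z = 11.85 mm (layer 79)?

layer 65 (z = 9.75 mm)

Layer 65 (z = 9.75): the r=9.5 sphere contributes a regular 32-gon of circumradius √(9.5²−0.25²) = 9.497 (area = (32/2)·9.497²·sin(360°/32) = 281.52 mm²); the cylinder at (1, 14): section is a regular 32-gon, circumradius r=3.5 (area = (32/2)·3.500²·sin(360°/32) = 38.24 mm²); Subtracting the remaining from the first: starting from the r=9.5 sphere (281.52 mm²), the r=3.5 cylinder at (1, 14) misses the remaining region (no effect) — area = 281.52 mm². So its area = 281.52 mm². Layer 79 (z = 11.85): the r=9.5 sphere slices to a regular 32-gon of circumradius 9.205 (√(r²−h²) with h=2.35 from center) (area = (32/2)·9.205²·sin(360°/32) = 264.47 mm²); the cylinder at (1, 14): section is a regular 32-gon, circumradius r=3.5 (area = (32/2)·3.500²·sin(360°/32) = 38.24 mm²); After the difference (first − rest): starting from the r=9.5 sphere (264.47 mm²), the r=3.5 cylinder at (1, 14) misses the remaining region (no effect) — area = 264.47 mm². So its area = 264.47 mm². Layer 65 is larger (281.52 vs 264.47 mm²).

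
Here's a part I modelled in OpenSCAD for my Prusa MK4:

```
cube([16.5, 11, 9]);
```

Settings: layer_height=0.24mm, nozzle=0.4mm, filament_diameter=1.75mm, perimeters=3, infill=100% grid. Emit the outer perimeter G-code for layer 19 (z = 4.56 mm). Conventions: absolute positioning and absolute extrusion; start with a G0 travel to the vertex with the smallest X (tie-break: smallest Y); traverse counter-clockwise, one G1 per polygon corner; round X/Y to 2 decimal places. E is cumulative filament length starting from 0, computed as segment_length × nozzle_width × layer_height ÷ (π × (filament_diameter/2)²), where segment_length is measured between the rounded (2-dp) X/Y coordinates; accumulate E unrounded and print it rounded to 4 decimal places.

At z = 4.56 mm: the cube (footprint 16.5×11) is included at this height. The outline is a single polygon with 4 vertices. Extrusion per mm of travel: 0.4 × 0.24 / (π × 0.875²) = 0.039912. Accumulating E over each segment gives final E = 2.1952.

G0 X0.00 Y0.00 Z4.56
G1 X16.50 Y0.00 E0.6586
G1 X16.50 Y11.00 E1.0976
G1 X0.00 Y11.00 E1.7561
G1 X0.00 Y0.00 E2.1952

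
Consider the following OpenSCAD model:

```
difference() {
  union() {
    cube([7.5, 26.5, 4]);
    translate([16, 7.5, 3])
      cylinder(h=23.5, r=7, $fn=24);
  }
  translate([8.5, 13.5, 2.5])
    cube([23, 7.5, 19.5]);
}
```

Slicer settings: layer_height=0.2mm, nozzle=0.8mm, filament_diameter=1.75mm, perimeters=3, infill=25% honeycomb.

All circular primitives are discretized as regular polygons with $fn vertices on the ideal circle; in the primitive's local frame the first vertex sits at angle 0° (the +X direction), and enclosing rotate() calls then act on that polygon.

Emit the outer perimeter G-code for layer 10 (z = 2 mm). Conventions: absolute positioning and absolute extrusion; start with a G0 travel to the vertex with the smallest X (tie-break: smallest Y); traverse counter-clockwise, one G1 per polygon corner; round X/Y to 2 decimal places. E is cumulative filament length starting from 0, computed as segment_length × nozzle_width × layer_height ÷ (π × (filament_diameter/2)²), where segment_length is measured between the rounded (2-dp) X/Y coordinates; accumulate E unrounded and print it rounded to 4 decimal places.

At z = 2 mm: the cube is present — its section is the full 7.5×26.5 rectangle; the cylinder at (16, 7.5) is not intersected at this z (z outside [3, 26.5]); Taking the union: only the 7.5×26.5 cube is present, so the union is just that shape — 1 connected region; the cube at (8.5, 13.5) does not reach this height (z outside [2.5, 22]); Taking the first minus the rest: none of the subtracted shapes is present at this height, so that combined region is unchanged — 1 connected region. The outline is a single polygon with 4 vertices. Extrusion per mm of travel: 0.8 × 0.2 / (π × 0.875²) = 0.066520. Accumulating E over each segment gives final E = 4.5234.

G0 X0.00 Y0.00 Z2.00
G1 X7.50 Y0.00 E0.4989
G1 X7.50 Y26.50 E2.2617
G1 X0.00 Y26.50 E2.7606
G1 X0.00 Y0.00 E4.5234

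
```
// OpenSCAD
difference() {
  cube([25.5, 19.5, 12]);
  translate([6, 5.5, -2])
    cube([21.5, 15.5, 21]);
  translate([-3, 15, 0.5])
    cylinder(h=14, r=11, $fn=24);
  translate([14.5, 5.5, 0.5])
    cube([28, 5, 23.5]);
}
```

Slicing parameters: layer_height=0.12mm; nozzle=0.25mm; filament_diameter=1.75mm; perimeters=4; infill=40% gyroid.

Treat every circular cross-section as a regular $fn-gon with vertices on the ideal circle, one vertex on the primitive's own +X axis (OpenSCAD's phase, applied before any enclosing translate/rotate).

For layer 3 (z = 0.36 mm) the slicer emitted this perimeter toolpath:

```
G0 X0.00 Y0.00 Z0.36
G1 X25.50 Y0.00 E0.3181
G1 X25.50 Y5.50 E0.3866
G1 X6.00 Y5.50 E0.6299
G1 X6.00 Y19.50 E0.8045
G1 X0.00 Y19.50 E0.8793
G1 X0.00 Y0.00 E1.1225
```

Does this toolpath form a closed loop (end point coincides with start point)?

Start point (G0): (0.00, 0.00). End point (last G1): the path returns to the start — closed.

yes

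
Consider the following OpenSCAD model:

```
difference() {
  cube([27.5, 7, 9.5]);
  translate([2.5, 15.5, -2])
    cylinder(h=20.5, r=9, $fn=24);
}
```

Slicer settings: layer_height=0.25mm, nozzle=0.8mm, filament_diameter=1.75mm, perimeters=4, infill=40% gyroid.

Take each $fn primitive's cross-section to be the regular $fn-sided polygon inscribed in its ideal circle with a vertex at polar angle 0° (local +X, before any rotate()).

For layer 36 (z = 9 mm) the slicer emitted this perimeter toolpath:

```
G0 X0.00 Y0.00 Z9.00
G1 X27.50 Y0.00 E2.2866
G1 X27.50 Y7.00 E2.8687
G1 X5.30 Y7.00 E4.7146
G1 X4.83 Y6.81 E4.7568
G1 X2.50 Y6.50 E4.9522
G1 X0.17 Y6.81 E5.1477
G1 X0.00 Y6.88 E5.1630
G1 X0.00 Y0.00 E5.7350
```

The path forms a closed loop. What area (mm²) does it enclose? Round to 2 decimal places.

190.82 mm²

Apply the shoelace formula to the sequence of (X, Y) vertices; enclosed area = 190.82 mm².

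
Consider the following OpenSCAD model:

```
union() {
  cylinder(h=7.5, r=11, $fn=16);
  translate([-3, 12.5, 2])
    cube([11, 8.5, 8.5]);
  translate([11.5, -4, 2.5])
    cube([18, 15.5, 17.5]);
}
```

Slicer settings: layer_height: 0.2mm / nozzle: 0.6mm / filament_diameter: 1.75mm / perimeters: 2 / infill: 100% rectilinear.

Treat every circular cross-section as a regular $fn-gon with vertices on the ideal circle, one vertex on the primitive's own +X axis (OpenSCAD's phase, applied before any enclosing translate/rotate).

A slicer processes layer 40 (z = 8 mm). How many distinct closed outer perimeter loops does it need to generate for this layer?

2

At z = 8 mm: the cylinder is not intersected at this z (z outside [0, 7.5]); the cube at (-3, 12.5) is present — its section is the full 11×8.5 rectangle; the cube at (11.5, -4) (footprint 18×15.5) is included at this height; Combining (union): the 2 present regions are separate (no shared area or edge), so areas and boundary lengths simply add and each stays a separate island — 2 connected regions. The result has 2 disconnected regions.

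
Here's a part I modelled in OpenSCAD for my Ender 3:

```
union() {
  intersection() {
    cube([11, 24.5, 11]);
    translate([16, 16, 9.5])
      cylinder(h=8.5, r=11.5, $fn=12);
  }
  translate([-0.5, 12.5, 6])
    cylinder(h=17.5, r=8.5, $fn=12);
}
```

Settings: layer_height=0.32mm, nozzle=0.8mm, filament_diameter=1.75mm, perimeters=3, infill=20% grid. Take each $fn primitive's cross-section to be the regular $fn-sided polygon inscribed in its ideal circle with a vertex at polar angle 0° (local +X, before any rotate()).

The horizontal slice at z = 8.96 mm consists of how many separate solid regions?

1

At z = 8.96 mm: the cube is present — its section is the full 11×24.5 rectangle; the cylinder at (16, 16) does not reach this height (z outside [9.5, 18]); After intersecting: at least one operand is absent at this height, so nothing remains; the r=8.5 cylinder at (-0.5, 12.5) contributes a regular 12-gon of circumradius 8.5; Combining (union): only the r=8.5 cylinder at (-0.5, 12.5) is present, so the union is just that shape — 1 connected region. The result has 1 disconnected region.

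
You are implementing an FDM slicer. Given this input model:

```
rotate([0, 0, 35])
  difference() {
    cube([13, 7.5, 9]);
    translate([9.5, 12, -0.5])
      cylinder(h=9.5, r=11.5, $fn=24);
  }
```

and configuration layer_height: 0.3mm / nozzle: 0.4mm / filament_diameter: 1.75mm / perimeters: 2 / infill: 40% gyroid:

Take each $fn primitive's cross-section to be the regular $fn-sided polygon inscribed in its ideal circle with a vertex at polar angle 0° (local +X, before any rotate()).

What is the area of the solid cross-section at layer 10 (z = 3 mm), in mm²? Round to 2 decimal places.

At z = 3 mm: the 13×7.5 cube contributes its full rectangle (area 97.50 mm²); the r=11.5 cylinder at (9.5, 12) gives a regular 24-gon of circumradius 11.5 (constant along its height) (area = (24/2)·11.500²·sin(360°/24) = 410.75 mm²); Subtracting the remaining from the first: starting from the 13×7.5 cube (97.50 mm²), the r=11.5 cylinder at (9.5, 12) partially overlaps it — only the 75.22 mm² overlap (of its 410.75 mm²) is removed, clipping the outline — area = 22.28 mm²; (rotated 35° about Z; rotation is an isometry so areas/perimeters/island counts are preserved). Overall, the cross-section is a single solid region. Net area = 22.28 mm².

22.28 mm²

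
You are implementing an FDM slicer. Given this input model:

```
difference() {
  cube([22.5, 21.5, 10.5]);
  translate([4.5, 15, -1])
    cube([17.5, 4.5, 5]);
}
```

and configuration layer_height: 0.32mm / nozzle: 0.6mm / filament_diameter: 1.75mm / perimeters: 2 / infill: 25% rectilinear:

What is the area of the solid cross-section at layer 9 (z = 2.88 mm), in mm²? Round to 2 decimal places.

405.00 mm²

At z = 2.88 mm: the cube is present — its section is the full 22.5×21.5 rectangle (area 483.75 mm²); the cube at (4.5, 15) is present — its section is the full 17.5×4.5 rectangle (area 78.75 mm²); After the difference (first − rest): starting from the 22.5×21.5 cube (483.75 mm²), the 17.5×4.5 cube at (4.5, 15) lies wholly inside it (removes its full 78.75 mm² and its 44.00 mm outline becomes a hole wall) — area = 405.00 mm². Overall, the cross-section is one region with 1 hole. Net area = 405.00 mm².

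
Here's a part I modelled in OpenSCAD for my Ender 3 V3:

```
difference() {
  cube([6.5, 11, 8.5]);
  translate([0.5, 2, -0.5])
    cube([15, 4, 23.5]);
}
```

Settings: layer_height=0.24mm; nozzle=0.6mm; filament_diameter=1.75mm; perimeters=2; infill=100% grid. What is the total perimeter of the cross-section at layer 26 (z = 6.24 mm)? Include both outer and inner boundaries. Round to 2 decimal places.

47.00 mm

At z = 6.24 mm: the 6.5×11 cube contributes its full rectangle (perimeter 35.00 mm); the cube at (0.5, 2) (footprint 15×4) is included at this height (perimeter 38.00 mm); Taking the first minus the rest: starting from the 6.5×11 cube, the 15×4 cube at (0.5, 2) partially overlaps it — only the 24.00 mm² overlap (of its 60.00 mm²) is removed, clipping the outline — boundary = 47.00 mm. Overall, the cross-section is a single solid region. Total boundary length (outer) = 47.00 mm.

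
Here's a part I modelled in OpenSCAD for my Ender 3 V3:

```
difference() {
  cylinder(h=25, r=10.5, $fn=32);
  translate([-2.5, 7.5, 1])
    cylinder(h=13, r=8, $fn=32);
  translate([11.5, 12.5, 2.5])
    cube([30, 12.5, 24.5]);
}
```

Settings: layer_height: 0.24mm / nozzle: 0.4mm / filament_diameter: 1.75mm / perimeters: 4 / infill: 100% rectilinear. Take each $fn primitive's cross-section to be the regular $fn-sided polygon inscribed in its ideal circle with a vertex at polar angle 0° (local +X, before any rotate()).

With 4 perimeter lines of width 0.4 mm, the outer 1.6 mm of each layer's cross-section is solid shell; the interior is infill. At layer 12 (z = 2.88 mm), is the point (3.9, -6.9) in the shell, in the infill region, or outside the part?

infill

At z = 2.88 mm: the r=10.5 cylinder gives a regular 32-gon of circumradius 10.5 (constant along its height); the r=8 cylinder at (-2.5, 7.5) contributes a regular 32-gon of circumradius 8; the cube at (11.5, 12.5) is present — its section is the full 30×12.5 rectangle; Taking the first minus the rest: starting from the r=10.5 cylinder, the r=8 cylinder at (-2.5, 7.5) partially overlaps it — only the 122.79 mm² overlap (of its 199.77 mm²) is removed, clipping the outline; the 30×12.5 cube at (11.5, 12.5) misses the remaining region (no effect) — 1 connected region. Overall, the cross-section is a single solid region. The nearest boundary edge runs (5.83, -8.73)→(4.02, -9.70); distance from the point to it = 2.53 mm. The point is inside the cross-section and 2.53 mm from the nearest boundary — more than the 1.6 mm shell width (4 × 0.4), so it's in the infill interior.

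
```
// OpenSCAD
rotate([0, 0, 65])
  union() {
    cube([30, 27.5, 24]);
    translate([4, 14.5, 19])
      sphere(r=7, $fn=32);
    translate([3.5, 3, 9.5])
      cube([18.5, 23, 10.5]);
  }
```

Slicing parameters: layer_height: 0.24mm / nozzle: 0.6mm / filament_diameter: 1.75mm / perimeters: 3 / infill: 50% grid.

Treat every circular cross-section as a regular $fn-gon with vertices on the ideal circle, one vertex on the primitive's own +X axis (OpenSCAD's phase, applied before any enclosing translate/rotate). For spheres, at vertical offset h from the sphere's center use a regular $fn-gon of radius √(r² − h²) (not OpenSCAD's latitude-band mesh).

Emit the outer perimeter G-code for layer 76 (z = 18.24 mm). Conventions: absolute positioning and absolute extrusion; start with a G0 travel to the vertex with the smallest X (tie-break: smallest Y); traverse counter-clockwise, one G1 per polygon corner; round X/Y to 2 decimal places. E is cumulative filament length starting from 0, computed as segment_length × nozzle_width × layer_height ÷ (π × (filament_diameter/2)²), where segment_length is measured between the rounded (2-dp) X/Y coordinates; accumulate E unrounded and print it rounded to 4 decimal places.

At z = 18.24 mm: the cube (footprint 30×27.5) is included at this height; the r=7 sphere at (4, 14.5) contributes a regular 32-gon of circumradius √(7²−0.76²) = 6.959; the cube at (3.5, 3) is present — its section is the full 18.5×23 rectangle; Taking the union: the regions partially overlap (shared area 553.32 mm²), so overlapping operands fuse into one piece — 1 connected region; (whole slice rotated 65° about Z — lengths, areas and connectivity unchanged). The outline is a single polygon with 15 vertices. Extrusion per mm of travel: 0.6 × 0.24 / (π × 0.875²) = 0.059868. Accumulating E over each segment gives final E = 7.0009.

G0 X-24.92 Y11.62 Z18.24
G1 X-18.29 Y8.53 E0.4379
G1 X-17.99 Y7.37 E0.5097
G1 X-17.40 Y6.14 E0.5913
G1 X-16.58 Y5.05 E0.6730
G1 X-15.57 Y4.14 E0.7544
G1 X-14.39 Y3.45 E0.8362
G1 X-13.10 Y2.99 E0.9182
G1 X-11.75 Y2.80 E0.9998
G1 X-10.39 Y2.88 E1.0814
G1 X-9.07 Y3.21 E1.1628
G1 X-8.00 Y3.73 E1.2341
G1 X0.00 Y0.00 E1.7625
G1 X12.68 Y27.19 E3.5586
G1 X-12.24 Y38.81 E5.2048
G1 X-24.92 Y11.62 E7.0009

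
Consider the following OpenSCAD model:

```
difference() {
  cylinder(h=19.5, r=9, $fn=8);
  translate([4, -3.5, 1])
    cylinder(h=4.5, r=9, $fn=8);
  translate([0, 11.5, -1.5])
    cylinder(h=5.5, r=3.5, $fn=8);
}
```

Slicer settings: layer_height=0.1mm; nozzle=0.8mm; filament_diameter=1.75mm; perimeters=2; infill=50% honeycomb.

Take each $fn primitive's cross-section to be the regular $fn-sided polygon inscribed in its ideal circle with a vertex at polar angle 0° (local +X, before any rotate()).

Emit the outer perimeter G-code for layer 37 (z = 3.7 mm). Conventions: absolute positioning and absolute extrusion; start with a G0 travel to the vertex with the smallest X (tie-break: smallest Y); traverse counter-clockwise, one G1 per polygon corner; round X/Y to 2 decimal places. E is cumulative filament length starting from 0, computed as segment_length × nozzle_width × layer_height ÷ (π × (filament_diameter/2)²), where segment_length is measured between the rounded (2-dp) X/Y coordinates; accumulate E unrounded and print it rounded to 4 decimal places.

At z = 3.7 mm: the cylinder: section is a regular 8-gon, circumradius r=9; the r=9 cylinder at (4, -3.5) gives a regular 8-gon of circumradius 9 (constant along its height); the r=3.5 cylinder at (0, 11.5) gives a regular 8-gon of circumradius 3.5 (constant along its height); Taking the first minus the rest: starting from the r=9 cylinder, the r=9 cylinder at (4, -3.5) partially overlaps it — only the 139.32 mm² overlap (of its 229.10 mm²) is removed, clipping the outline; the r=3.5 cylinder at (0, 11.5) partially overlaps it — only the 1.21 mm² overlap (of its 34.65 mm²) is removed, clipping the outline — 1 connected region. The outline is a single polygon with 12 vertices. Extrusion per mm of travel: 0.8 × 0.1 / (π × 0.875²) = 0.033260. Accumulating E over each segment gives final E = 1.8323.

G0 X-9.00 Y0.00 Z3.70
G1 X-6.36 Y-6.36 E0.2290
G1 X-3.29 Y-7.64 E0.3397
G1 X-5.00 Y-3.50 E0.4886
G1 X-2.36 Y2.86 E0.7177
G1 X4.00 Y5.50 E0.9467
G1 X7.29 Y4.14 E1.0651
G1 X6.36 Y6.36 E1.1452
G1 X1.21 Y8.50 E1.3307
G1 X0.00 Y8.00 E1.3742
G1 X-1.21 Y8.50 E1.4178
G1 X-6.36 Y6.36 E1.6032
G1 X-9.00 Y0.00 E1.8323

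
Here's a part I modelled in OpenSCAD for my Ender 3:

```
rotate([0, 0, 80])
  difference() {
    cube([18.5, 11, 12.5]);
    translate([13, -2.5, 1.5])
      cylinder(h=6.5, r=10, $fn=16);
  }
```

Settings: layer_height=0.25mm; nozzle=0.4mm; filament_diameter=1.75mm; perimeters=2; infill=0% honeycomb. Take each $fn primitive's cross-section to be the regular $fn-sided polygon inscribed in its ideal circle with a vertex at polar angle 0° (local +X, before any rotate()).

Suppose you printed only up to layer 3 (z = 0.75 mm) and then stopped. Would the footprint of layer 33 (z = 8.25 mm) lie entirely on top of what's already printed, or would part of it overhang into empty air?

entirely on top

Compare the two slices. At z = 0.75: the 18.5×11 cube contributes its full rectangle (area 203.50 mm²); the cylinder at (13, -2.5) does not reach this height (z outside [1.5, 8]); Subtracting the remaining from the first: none of the subtracted shapes is present at this height, so the 18.5×11 cube is unchanged — area = 203.50 mm²; (whole slice rotated 80° about Z — lengths, areas and connectivity unchanged). At z = 8.25: the 18.5×11 cube contributes its full rectangle (area 203.50 mm²); the cylinder at (13, -2.5) is not intersected at this z (z outside [1.5, 8]); After the difference (first − rest): none of the subtracted shapes is present at this height, so the 18.5×11 cube is unchanged — area = 203.50 mm²; (rotated 80° about Z; rotation is an isometry so areas/perimeters/island counts are preserved). Checking containment: the cross-section at z = 8.25 is a subset of the cross-section at z = 0.75.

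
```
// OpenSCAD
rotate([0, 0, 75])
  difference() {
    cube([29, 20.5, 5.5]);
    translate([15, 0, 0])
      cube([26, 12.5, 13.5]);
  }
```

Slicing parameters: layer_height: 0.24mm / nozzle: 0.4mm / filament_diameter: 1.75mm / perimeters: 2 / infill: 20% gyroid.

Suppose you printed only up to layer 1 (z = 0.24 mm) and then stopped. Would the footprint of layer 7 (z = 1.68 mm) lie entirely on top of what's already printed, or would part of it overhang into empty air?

Compare the two slices. At z = 0.24: the 29×20.5 cube contributes its full rectangle (area 594.50 mm²); the cube at (15, 0) is present — its section is the full 26×12.5 rectangle (area 325.00 mm²); After the difference (first − rest): starting from the 29×20.5 cube (594.50 mm²), the 26×12.5 cube at (15, 0) partially overlaps it — only the 175.00 mm² overlap (of its 325.00 mm²) is removed, clipping the outline — area = 419.50 mm²; (whole slice rotated 75° about Z — lengths, areas and connectivity unchanged). At z = 1.68: the 29×20.5 cube contributes its full rectangle (area 594.50 mm²); the 26×12.5 cube at (15, 0) contributes its full rectangle (area 325.00 mm²); Taking the first minus the rest: starting from the 29×20.5 cube (594.50 mm²), the 26×12.5 cube at (15, 0) partially overlaps it — only the 175.00 mm² overlap (of its 325.00 mm²) is removed, clipping the outline — area = 419.50 mm²; (rotated 75° about Z; rotation is an isometry so areas/perimeters/island counts are preserved). Checking containment: the cross-section at z = 1.68 is a subset of the cross-section at z = 0.24.

entirely on top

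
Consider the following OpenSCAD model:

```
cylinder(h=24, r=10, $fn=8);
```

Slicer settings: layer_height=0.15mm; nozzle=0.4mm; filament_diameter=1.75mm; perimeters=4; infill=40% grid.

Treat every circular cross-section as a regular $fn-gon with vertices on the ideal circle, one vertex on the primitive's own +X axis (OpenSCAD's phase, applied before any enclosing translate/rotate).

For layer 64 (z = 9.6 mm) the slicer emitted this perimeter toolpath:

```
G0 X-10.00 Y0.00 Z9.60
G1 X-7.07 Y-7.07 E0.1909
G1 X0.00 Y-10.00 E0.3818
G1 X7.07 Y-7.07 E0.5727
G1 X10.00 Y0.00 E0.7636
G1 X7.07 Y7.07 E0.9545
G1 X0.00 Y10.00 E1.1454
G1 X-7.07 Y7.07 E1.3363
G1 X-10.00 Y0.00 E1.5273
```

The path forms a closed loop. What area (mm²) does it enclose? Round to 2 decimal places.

Apply the shoelace formula to the sequence of (X, Y) vertices; enclosed area = 282.80 mm².

282.80 mm²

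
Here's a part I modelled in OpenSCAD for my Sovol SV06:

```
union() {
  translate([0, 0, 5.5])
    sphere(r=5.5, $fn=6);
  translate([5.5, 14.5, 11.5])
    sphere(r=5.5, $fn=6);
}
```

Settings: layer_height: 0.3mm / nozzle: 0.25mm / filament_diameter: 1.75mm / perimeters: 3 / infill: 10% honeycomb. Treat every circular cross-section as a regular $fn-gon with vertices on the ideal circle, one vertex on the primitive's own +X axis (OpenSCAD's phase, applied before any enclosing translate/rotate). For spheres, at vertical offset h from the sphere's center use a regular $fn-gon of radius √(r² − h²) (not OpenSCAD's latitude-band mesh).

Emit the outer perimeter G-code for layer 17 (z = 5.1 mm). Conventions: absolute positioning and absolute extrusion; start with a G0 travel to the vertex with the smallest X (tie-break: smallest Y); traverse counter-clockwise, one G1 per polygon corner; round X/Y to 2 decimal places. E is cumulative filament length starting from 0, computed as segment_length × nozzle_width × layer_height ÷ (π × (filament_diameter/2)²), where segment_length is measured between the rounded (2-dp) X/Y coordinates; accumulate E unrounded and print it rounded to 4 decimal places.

At z = 5.1 mm: the r=5.5 sphere contributes a regular 6-gon of circumradius √(5.5²−0.4²) = 5.485; the sphere at (5.5, 14.5) is not intersected at this z (|z−center|=6.400 > r=5.5); Taking the union: only the r=5.5 sphere is present, so the union is just that shape — 1 connected region. The outline is a single polygon with 6 vertices. Extrusion per mm of travel: 0.25 × 0.3 / (π × 0.875²) = 0.031181. Accumulating E over each segment gives final E = 1.0263.

G0 X-5.49 Y0.00 Z5.10
G1 X-2.74 Y-4.75 E0.1711
G1 X2.74 Y-4.75 E0.3420
G1 X5.49 Y0.00 E0.5132
G1 X2.74 Y4.75 E0.6843
G1 X-2.74 Y4.75 E0.8552
G1 X-5.49 Y0.00 E1.0263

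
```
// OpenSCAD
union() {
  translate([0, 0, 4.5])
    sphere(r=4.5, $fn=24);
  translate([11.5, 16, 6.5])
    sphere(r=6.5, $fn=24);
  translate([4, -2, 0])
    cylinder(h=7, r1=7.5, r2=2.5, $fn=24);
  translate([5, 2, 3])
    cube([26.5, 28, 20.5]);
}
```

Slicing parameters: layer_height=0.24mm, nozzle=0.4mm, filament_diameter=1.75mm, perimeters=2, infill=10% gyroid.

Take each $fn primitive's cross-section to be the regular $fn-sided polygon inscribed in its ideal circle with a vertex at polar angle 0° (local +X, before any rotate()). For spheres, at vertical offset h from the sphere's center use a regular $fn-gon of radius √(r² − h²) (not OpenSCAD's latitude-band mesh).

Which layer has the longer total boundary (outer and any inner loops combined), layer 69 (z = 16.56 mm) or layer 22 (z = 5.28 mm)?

layer 22 (z = 5.28 mm)

Layer 69 (z = 16.56): the sphere does not reach this height (|z−center|=12.060 > r=4.5); the sphere at (11.5, 16) is not intersected at this z (|z−center|=10.060 > r=6.5); the cone at (4, -2) does not reach this height (z outside [0, 7]); the 26.5×28 cube at (5, 2) contributes its full rectangle (perimeter 109.00 mm); Merging all regions: only the 26.5×28 cube at (5, 2) is present, so the union is just that shape — boundary = 109.00 mm. So its perimeter = 109.00 mm. Layer 22 (z = 5.28): the sphere: section is a regular 24-gon, circumradius = √(r²−h²) = √(4.5²−0.78²) = 4.432 (perimeter = 2·24·4.432·sin(180°/24) = 27.77 mm); the r=6.5 sphere at (11.5, 16) contributes a regular 24-gon of circumradius √(6.5²−1.22²) = 6.384 (perimeter = 2·24·6.384·sin(180°/24) = 40.00 mm); the cone at (4, -2) contributes a regular 24-gon of circumradius 3.729 (interpolated between r1=7.5 and r2=2.5 at t=0.754) (perimeter = 2·24·3.729·sin(180°/24) = 23.36 mm); the cube at (5, 2) (footprint 26.5×28) is included at this height (perimeter 109.00 mm); Combining (union): the regions partially overlap (shared area 143.82 mm²), so the edge portions inside another operand are dropped and the merged outline is re-measured after clipping — boundary = 144.15 mm. So its perimeter = 144.15 mm. Layer 22 is larger (144.15 vs 109.00 mm).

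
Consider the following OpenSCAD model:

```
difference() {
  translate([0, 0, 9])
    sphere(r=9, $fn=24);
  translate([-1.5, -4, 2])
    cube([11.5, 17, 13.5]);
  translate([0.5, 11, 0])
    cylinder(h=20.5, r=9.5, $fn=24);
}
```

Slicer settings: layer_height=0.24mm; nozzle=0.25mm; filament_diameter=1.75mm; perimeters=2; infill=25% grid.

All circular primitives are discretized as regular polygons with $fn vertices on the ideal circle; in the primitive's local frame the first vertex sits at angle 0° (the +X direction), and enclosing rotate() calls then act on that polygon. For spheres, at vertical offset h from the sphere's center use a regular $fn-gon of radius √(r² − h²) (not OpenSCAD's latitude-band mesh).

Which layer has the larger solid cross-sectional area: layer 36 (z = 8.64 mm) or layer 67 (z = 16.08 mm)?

Layer 36 (z = 8.64): the r=9 sphere contributes a regular 24-gon of circumradius √(9²−0.36²) = 8.993 (area = (24/2)·8.993²·sin(360°/24) = 251.17 mm²); the cube at (-1.5, -4) (footprint 11.5×17) is included at this height (area 195.50 mm²); the r=9.5 cylinder at (0.5, 11) contributes a regular 24-gon of circumradius 9.5 (area = (24/2)·9.500²·sin(360°/24) = 280.30 mm²); After the difference (first − rest): starting from the r=9 sphere (251.17 mm²), the 11.5×17 cube at (-1.5, -4) partially overlaps it — only the 116.66 mm² overlap (of its 195.50 mm²) is removed, clipping the outline; the r=9.5 cylinder at (0.5, 11) partially overlaps it — only the 25.31 mm² overlap (of its 280.30 mm²) is removed, clipping the outline — area = 109.20 mm². So its area = 109.20 mm². Layer 67 (z = 16.08): the sphere: section is a regular 24-gon, circumradius = √(r²−h²) = √(9²−7.08²) = 5.556 (area = (24/2)·5.556²·sin(360°/24) = 95.89 mm²); the cube at (-1.5, -4) does not reach this height (z outside [2, 15.5]); the cylinder at (0.5, 11): section is a regular 24-gon, circumradius r=9.5 (area = (24/2)·9.500²·sin(360°/24) = 280.30 mm²); After the difference (first − rest): starting from the r=9 sphere (95.89 mm²), the r=9.5 cylinder at (0.5, 11) partially overlaps it — only the 26.17 mm² overlap (of its 280.30 mm²) is removed, clipping the outline — area = 69.72 mm². So its area = 69.72 mm². Layer 36 is larger (109.20 vs 69.72 mm²).

layer 36 (z = 8.64 mm)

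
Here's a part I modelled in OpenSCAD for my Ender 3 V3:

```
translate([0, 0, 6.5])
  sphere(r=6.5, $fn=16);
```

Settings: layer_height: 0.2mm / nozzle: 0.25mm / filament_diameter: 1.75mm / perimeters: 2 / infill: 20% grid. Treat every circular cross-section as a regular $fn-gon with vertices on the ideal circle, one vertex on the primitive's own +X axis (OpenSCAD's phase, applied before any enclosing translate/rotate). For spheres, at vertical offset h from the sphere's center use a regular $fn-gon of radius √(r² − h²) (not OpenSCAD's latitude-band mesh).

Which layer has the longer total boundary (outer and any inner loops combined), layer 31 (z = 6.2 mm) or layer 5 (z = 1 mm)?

layer 31 (z = 6.2 mm)

Layer 31 (z = 6.2): the sphere: section is a regular 16-gon, circumradius = √(r²−h²) = √(6.5²−0.3²) = 6.493 (perimeter = 2·16·6.493·sin(180°/16) = 40.54 mm). So its perimeter = 40.54 mm. Layer 5 (z = 1): the r=6.5 sphere contributes a regular 16-gon of circumradius √(6.5²−5.5²) = 3.464 (perimeter = 2·16·3.464·sin(180°/16) = 21.63 mm). So its perimeter = 21.63 mm. Layer 31 is larger (40.54 vs 21.63 mm).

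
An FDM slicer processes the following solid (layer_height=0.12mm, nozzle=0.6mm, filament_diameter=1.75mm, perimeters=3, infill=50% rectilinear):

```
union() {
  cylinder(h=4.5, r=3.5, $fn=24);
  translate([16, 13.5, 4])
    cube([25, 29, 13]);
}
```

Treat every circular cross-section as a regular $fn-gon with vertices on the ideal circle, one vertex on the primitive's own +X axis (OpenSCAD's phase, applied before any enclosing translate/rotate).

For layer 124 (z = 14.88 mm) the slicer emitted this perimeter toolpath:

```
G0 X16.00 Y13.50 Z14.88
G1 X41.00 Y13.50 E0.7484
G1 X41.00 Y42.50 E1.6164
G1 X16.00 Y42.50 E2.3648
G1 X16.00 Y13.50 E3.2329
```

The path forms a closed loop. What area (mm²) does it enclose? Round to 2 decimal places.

Apply the shoelace formula to the sequence of (X, Y) vertices; enclosed area = 725.00 mm².

725.00 mm²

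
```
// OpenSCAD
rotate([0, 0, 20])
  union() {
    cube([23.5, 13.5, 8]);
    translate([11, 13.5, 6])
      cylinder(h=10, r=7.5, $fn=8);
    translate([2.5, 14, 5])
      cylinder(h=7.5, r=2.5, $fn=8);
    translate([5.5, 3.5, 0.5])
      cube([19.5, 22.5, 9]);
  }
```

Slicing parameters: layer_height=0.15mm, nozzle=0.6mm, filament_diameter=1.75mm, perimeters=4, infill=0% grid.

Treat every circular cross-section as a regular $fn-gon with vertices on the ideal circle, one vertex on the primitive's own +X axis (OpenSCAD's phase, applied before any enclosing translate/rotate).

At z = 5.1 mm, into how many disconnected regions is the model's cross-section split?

At z = 5.1 mm: the 23.5×13.5 cube contributes its full rectangle; the cylinder at (11, 13.5) does not reach this height (z outside [6, 16]); the cylinder at (2.5, 14): section is a regular 8-gon, circumradius r=2.5; the 19.5×22.5 cube at (5.5, 3.5) contributes its full rectangle; Combining (union): the regions partially overlap (shared area 186.44 mm²), so overlapping operands fuse into one piece — 1 connected region; (rotated 20° about Z; rotation is an isometry so areas/perimeters/island counts are preserved). The result has 1 disconnected region.

1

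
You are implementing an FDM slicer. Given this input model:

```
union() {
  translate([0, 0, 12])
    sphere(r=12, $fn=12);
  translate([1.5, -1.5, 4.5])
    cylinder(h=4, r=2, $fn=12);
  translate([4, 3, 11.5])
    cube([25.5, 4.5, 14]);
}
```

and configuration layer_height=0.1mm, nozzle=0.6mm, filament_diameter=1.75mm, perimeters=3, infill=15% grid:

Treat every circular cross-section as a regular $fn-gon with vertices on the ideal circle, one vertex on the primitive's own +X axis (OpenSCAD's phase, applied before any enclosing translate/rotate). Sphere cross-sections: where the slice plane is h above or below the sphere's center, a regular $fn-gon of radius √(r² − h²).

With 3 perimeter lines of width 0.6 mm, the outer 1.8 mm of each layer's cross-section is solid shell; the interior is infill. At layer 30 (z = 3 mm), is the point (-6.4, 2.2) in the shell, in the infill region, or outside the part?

At z = 3 mm: the r=12 sphere slices to a regular 12-gon of circumradius 7.937 (√(r²−h²) with h=9 from center); the cylinder at (1.5, -1.5) is not intersected at this z (z outside [4.5, 8.5]); the cube at (4, 3) does not reach this height (z outside [11.5, 25.5]); Combining (union): only the r=12 sphere is present, so the union is just that shape — 1 connected region. Overall, the cross-section is a single solid region. The nearest boundary edge runs (-6.87, 3.97)→(-7.94, 0.00); distance from the point to it = 0.92 mm. The point is inside the cross-section, 0.92 mm from the nearest boundary — within the 1.8 mm shell band (3 × 0.6).

shell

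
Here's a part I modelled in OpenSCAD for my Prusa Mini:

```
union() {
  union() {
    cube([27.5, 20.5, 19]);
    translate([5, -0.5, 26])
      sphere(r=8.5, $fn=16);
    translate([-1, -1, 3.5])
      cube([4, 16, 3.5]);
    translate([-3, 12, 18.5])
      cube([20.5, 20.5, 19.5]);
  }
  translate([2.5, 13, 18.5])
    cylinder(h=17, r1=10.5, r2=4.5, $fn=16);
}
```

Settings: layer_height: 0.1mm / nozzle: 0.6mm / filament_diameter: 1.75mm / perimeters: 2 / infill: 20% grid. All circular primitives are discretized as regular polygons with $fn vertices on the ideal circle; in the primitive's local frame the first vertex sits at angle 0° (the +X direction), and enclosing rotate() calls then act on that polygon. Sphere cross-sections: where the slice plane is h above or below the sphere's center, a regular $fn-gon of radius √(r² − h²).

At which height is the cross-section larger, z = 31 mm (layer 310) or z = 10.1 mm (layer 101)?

Layer 310 (z = 31): the cube does not reach this height (z outside [0, 19]); the r=8.5 sphere at (5, -0.5) slices to a regular 16-gon of circumradius 6.874 (√(r²−h²) with h=5 from center) (area = (16/2)·6.874²·sin(360°/16) = 144.65 mm²); the cube at (-1, -1) is not intersected at this z (z outside [3.5, 7]); the cube at (-3, 12) is present — its section is the full 20.5×20.5 rectangle (area 420.25 mm²); Merging all regions: the 2 present regions are separate (no shared area or edge), so areas and boundary lengths simply add and each stays a separate island — area = 564.90 mm²; the cone at (2.5, 13): at t=0.735 of its height the radius interpolates to r₁+(r₂−r₁)t = 6.088, giving a regular 16-gon of that circumradius (area = (16/2)·6.088²·sin(360°/16) = 113.48 mm²); Merging all regions: the regions partially overlap — summed areas 678.38 mm² minus the doubly-counted overlap 67.39 mm² gives 611.00 mm² — area = 611.00 mm². So its area = 611.00 mm². Layer 101 (z = 10.1): the 27.5×20.5 cube contributes its full rectangle (area 563.75 mm²); the sphere at (5, -0.5) is absent (|z−center|=15.900 > r=8.5); the cube at (-1, -1) is absent (z outside [3.5, 7]); the cube at (-3, 12) is absent (z outside [18.5, 38]); Combining (union): only the 27.5×20.5 cube is present, so the union is just that shape — area = 563.75 mm²; the cone at (2.5, 13) is absent (z outside [18.5, 35.5]); Merging all regions: only the result so far is present, so the union is just that shape — area = 563.75 mm². So its area = 563.75 mm². Layer 310 is larger (611.00 vs 563.75 mm²).

layer 310 (z = 31 mm)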